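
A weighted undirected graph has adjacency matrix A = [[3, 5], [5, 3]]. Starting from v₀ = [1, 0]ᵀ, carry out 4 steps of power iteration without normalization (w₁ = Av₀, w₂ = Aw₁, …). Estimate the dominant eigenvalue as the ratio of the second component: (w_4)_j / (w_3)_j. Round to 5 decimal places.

w1 = Av₀ = (3·1 + 5·0; 5·1 + 3·0) = (3, 5)
w2 = Aw1 = (3·3 + 5·5; 5·3 + 3·5) = (34, 30)
w3 = Aw2 = (252, 260)
w4 = Aw3 = (2056, 2040)
Ratio at component: 2040 / 260 = 7.84615

λ ≈ 7.84615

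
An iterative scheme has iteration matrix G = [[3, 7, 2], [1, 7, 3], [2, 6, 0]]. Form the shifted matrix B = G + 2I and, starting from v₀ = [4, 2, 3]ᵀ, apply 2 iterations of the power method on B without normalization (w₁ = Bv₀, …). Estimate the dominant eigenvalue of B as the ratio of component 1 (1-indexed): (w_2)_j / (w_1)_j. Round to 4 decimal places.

μ ≈ 11.7250

B = G + 2I has rows (5, 7, 2); (1, 9, 3); (2, 6, 2)
w1 = Bv₀ = (5·4 + 7·2 + 2·3; 1·4 + 9·2 + 3·3; 2·4 + 6·2 + 2·3) = (40, 31, 26)
w2 = Bw1 = (5·40 + 7·31 + 2·26; 1·40 + 9·31 + 3·26; 2·40 + 6·31 + 2·26) = (469, 397, 318)
Ratio: 469/40 = 11.7250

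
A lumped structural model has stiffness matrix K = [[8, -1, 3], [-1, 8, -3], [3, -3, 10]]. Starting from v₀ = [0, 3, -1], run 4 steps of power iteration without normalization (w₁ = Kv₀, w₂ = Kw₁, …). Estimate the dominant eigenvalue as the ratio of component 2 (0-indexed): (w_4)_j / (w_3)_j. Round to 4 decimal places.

w1 = Kv₀ = (8·0 + (-1)·3 + 3·(-1); (-1)·0 + 8·3 + (-3)·(-1); 3·0 + (-3)·3 + 10·(-1)) = (-6, 27, -19)
w2 = Kw1 = (8·(-6) + (-1)·27 + 3·(-19); (-1)·(-6) + 8·27 + (-3)·(-19); 3·(-6) + (-3)·27 + 10·(-19)) = (-132, 279, -289)
w3 = Kw2 = (-2202, 3231, -4123)
w4 = Kw3 = (-33216, 40419, -57529)
Ratio at component: -57529 / -4123 = 13.9532

13.9532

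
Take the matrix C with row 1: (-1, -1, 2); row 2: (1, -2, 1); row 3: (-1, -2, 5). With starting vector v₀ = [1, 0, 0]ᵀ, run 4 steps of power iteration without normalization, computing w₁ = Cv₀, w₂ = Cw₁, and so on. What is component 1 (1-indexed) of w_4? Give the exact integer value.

-34

w1 = Cv₀ = ((-1)·1 + (-1)·0 + 2·0; 1·1 + (-2)·0 + 1·0; (-1)·1 + (-2)·0 + 5·0) = (-1, 1, -1)
w2 = Cw1 = ((-1)·(-1) + (-1)·1 + 2·(-1); 1·(-1) + (-2)·1 + 1·(-1); (-1)·(-1) + (-2)·1 + 5·(-1)) = (-2, -4, -6)
w3 = Cw2 = (-6, 0, -20)
w4 = Cw3 = (-34, -26, -94)
The requested component of w4 is -34.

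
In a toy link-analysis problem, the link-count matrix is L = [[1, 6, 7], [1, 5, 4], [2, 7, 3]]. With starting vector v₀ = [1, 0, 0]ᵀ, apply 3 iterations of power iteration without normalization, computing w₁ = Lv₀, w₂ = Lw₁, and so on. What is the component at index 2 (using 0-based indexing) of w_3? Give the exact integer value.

185

w1 = Lv₀ = (1·1 + 6·0 + 7·0; 1·1 + 5·0 + 4·0; 2·1 + 7·0 + 3·0) = (1, 1, 2)
w2 = Lw1 = (1·1 + 6·1 + 7·2; 1·1 + 5·1 + 4·2; 2·1 + 7·1 + 3·2) = (21, 14, 15)
w3 = Lw2 = (210, 151, 185)
The requested component of w3 is 185.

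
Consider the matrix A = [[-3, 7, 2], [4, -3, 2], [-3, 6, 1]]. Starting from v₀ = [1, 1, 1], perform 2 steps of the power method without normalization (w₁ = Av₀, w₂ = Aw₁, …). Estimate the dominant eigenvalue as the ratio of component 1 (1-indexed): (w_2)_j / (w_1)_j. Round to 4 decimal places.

w1 = Av₀ = ((-3)·1 + 7·1 + 2·1; 4·1 + (-3)·1 + 2·1; (-3)·1 + 6·1 + 1·1) = (6, 3, 4)
w2 = Aw1 = ((-3)·6 + 7·3 + 2·4; 4·6 + (-3)·3 + 2·4; (-3)·6 + 6·3 + 1·4) = (11, 23, 4)
Ratio at component: 11 / 6 = 1.8333

λ ≈ 1.8333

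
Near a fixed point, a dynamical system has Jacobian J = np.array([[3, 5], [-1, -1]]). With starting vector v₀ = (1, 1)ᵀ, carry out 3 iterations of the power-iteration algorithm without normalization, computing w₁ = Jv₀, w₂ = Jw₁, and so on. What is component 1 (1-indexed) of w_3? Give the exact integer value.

12

w1 = Jv₀ = (8, -2)
w2 = Jw1 = (14, -6)
w3 = Jw2 = (12, -8)
The requested component of w3 is 12.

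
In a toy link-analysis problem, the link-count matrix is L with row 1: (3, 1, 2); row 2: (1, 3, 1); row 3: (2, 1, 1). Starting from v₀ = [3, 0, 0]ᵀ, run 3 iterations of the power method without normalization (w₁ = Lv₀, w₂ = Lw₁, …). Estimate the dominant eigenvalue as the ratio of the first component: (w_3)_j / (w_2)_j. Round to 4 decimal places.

w1 = Lv₀ = (9, 3, 6)
w2 = Lw1 = (42, 24, 27)
w3 = Lw2 = (204, 141, 135)
Ratio at component: 204 / 42 = 4.8571

4.8571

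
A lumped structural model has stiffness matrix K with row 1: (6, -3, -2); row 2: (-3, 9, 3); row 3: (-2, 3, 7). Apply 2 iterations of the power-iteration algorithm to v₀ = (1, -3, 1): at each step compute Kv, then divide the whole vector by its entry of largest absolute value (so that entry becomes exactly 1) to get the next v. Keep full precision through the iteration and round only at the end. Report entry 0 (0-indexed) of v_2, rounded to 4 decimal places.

Kv0 = (13.00000, -27.00000, -4.00000); divide by -27.00000 → v1 = (-0.48148, 1.00000, 0.14815)
Kv1 = (-6.18519, 10.88889, 5.00000); divide by 10.88889 → v2 = (-0.56803, 1.00000, 0.45918)
Requested entry of v2: 167/-294 = -0.5680

-0.5680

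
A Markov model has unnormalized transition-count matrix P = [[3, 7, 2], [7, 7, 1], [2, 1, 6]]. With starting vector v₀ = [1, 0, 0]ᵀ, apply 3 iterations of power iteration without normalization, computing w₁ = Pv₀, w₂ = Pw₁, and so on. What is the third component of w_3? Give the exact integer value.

w1 = Pv₀ = (3, 7, 2)
w2 = Pw1 = (62, 72, 25)
w3 = Pw2 = (740, 963, 346)
The requested component of w3 is 346.

346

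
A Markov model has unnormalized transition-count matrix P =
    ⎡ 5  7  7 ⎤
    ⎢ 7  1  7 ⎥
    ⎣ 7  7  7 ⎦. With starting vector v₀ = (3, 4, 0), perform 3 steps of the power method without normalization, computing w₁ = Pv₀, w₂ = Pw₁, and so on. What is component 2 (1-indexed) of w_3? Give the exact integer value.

w1 = Pv₀ = (5·3 + 7·4 + 7·0; 7·3 + 1·4 + 7·0; 7·3 + 7·4 + 7·0) = (43, 25, 49)
w2 = Pw1 = (5·43 + 7·25 + 7·49; 7·43 + 1·25 + 7·49; 7·43 + 7·25 + 7·49) = (733, 669, 819)
w3 = Pw2 = (14081, 11533, 15547)
The requested component of w3 is 11533.

11533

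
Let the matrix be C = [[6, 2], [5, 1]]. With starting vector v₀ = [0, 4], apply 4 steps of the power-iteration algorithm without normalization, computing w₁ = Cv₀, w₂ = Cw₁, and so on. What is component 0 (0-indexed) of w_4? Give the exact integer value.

3192

w1 = Cv₀ = (8, 4)
w2 = Cw1 = (56, 44)
w3 = Cw2 = (424, 324)
w4 = Cw3 = (3192, 2444)
The requested component of w4 is 3192.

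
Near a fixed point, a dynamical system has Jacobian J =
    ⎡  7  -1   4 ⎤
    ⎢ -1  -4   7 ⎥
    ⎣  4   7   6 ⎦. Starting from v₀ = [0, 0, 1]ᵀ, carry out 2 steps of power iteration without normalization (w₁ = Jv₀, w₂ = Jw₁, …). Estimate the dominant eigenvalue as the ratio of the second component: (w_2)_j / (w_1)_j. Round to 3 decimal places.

w1 = Jv₀ = (4, 7, 6)
w2 = Jw1 = (45, 10, 101)
Ratio at component: 10 / 7 = 1.429

1.429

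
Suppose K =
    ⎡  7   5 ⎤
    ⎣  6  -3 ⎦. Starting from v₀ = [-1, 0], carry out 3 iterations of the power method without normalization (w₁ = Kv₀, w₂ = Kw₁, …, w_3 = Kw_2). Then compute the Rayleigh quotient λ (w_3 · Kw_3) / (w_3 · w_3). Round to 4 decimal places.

λ ≈ 9.2130

w1 = Kv₀ = (7·(-1) + 5·0; 6·(-1) + (-3)·0) = (-7, -6)
w2 = Kw1 = (7·(-7) + 5·(-6); 6·(-7) + (-3)·(-6)) = (-79, -24)
w3 = Kw2 = (-673, -402)
Kw3 = (-6721, -2832)
w3·Kw3 = (-673)·(-6721) + (-402)·(-2832) = 5661697; w3·w3 = (-673)·(-673) + (-402)·(-402) = 614533
λ ≈ 5661697/614533 = 9.2130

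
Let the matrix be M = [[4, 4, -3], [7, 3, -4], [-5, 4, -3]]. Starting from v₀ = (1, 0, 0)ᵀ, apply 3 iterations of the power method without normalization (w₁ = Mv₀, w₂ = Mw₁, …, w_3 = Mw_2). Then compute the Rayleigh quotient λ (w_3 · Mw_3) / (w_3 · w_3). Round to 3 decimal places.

9.286

w1 = Mv₀ = (4, 7, -5)
w2 = Mw1 = (59, 69, 23)
w3 = Mw2 = (443, 528, -88)
Mw3 = (4148, 5037, 161)
w3·Mw3 = 443·4148 + 528·5037 + (-88)·161 = 4482932; w3·w3 = 443·443 + 528·528 + (-88)·(-88) = 482777
λ ≈ 4482932/482777 = 9.286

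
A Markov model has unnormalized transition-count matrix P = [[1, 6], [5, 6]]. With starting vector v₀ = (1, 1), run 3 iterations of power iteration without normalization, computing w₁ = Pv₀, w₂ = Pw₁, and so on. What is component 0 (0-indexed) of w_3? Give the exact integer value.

679

w1 = Pv₀ = (1·1 + 6·1; 5·1 + 6·1) = (7, 11)
w2 = Pw1 = (1·7 + 6·11; 5·7 + 6·11) = (73, 101)
w3 = Pw2 = (679, 971)
The requested component of w3 is 679.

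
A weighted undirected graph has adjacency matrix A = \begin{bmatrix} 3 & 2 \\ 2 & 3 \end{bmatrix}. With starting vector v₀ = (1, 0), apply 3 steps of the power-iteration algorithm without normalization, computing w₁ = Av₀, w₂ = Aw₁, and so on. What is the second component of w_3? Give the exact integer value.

w1 = Av₀ = (3, 2)
w2 = Aw1 = (13, 12)
w3 = Aw2 = (63, 62)
The requested component of w3 is 62.

62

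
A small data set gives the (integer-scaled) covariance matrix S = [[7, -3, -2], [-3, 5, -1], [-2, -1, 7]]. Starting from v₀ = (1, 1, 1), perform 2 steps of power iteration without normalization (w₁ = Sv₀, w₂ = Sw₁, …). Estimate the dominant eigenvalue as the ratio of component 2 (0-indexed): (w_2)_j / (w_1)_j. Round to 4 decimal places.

w1 = Sv₀ = (2, 1, 4)
w2 = Sw1 = (3, -5, 23)
Ratio at component: 23 / 4 = 5.7500

5.7500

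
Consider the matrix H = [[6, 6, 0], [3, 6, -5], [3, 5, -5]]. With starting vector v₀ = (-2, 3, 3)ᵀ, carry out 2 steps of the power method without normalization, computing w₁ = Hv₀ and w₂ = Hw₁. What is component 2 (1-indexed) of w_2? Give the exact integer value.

w1 = Hv₀ = (6, -3, -6)
w2 = Hw1 = (18, 30, 33)
The requested component of w2 is 30.

30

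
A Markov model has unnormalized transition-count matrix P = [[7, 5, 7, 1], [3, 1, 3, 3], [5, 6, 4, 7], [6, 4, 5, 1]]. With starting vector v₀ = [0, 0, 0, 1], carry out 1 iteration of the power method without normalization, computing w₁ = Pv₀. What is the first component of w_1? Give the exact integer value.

w1 = Pv₀ = (7·0 + 5·0 + 7·0 + 1·1; 3·0 + 1·0 + 3·0 + 3·1; 5·0 + 6·0 + 4·0 + 7·1; 6·0 + 4·0 + 5·0 + 1·1) = (1, 3, 7, 1)
The requested component of w1 is 1.

1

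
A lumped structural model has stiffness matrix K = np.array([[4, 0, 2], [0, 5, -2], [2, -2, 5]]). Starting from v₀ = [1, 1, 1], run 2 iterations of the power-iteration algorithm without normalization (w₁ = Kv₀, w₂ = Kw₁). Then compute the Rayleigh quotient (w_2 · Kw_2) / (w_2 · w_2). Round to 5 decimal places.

λ ≈ 6.13912

w1 = Kv₀ = (6, 3, 5)
w2 = Kw1 = (34, 5, 31)
Kw2 = (198, -37, 213)
w2·Kw2 = 34·198 + 5·(-37) + 31·213 = 13150; w2·w2 = 34·34 + 5·5 + 31·31 = 2142
λ ≈ 13150/2142 = 6.13912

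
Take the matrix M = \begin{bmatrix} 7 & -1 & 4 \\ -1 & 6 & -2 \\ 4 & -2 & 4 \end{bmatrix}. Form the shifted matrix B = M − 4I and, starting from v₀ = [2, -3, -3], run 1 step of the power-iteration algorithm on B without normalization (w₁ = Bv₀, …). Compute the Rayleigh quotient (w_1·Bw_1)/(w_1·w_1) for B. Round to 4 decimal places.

B = M − 4I has rows (3, -1, 4); (-1, 2, -2); (4, -2, 0)
w1 = Bv₀ = (3·2 + (-1)·(-3) + 4·(-3); (-1)·2 + 2·(-3) + (-2)·(-3); 4·2 + (-2)·(-3) + 0·(-3)) = (-3, -2, 14)
Bw1 = (49, -29, -8)
w1·Bw1 = -201; w1·w1 = 209; μ ≈ -201/209 = -0.9617

-0.9617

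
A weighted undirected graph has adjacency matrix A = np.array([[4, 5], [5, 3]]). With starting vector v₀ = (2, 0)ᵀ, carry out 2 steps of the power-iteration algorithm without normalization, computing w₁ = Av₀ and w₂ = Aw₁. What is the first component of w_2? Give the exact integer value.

w1 = Av₀ = (8, 10)
w2 = Aw1 = (82, 70)
The requested component of w2 is 82.

82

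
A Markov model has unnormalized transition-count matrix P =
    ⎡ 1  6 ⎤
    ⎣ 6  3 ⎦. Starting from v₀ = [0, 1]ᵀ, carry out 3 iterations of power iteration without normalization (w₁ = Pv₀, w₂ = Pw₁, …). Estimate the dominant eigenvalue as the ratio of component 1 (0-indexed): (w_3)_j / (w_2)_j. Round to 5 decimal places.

w1 = Pv₀ = (6, 3)
w2 = Pw1 = (24, 45)
w3 = Pw2 = (294, 279)
Ratio at component: 279 / 45 = 6.20000

6.20000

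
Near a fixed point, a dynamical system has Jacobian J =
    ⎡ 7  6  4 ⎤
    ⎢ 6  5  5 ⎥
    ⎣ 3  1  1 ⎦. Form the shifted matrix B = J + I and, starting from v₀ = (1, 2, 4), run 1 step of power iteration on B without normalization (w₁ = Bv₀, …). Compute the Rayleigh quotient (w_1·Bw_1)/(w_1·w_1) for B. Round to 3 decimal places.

μ ≈ 14.447

B = J + I has rows (8, 6, 4); (6, 6, 5); (3, 1, 2)
w1 = Bv₀ = (8·1 + 6·2 + 4·4; 6·1 + 6·2 + 5·4; 3·1 + 1·2 + 2·4) = (36, 38, 13)
Bw1 = (568, 509, 172)
w1·Bw1 = 42026; w1·w1 = 2909; μ ≈ 42026/2909 = 14.447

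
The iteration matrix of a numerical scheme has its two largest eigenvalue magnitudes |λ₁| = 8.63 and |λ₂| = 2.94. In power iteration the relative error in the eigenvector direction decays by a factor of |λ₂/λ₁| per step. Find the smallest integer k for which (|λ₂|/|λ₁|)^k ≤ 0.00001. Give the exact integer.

|λ₂/λ₁| = 2.94/8.63 = 0.34067
Need k ≥ ln(0.00001) / ln(0.34067) = -11.5129 / -1.0768 ≈ 10.691
Smallest integer k satisfying the bound: 11

11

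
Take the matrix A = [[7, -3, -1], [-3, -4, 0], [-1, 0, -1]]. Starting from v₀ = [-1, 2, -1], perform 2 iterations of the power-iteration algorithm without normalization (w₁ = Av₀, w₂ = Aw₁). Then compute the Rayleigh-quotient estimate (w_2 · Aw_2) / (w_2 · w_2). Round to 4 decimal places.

w1 = Av₀ = (-12, -5, 2)
w2 = Aw1 = (-71, 56, 10)
Aw2 = (-675, -11, 61)
w2·Aw2 = (-71)·(-675) + 56·(-11) + 10·61 = 47919; w2·w2 = (-71)·(-71) + 56·56 + 10·10 = 8277
λ ≈ 47919/8277 = 5.7894

λ ≈ 5.7894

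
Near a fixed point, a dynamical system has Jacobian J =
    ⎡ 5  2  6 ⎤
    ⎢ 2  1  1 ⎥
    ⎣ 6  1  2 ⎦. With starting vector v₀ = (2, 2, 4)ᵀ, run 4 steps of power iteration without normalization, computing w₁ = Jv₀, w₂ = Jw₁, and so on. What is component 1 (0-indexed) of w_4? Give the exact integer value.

w1 = Jv₀ = (5·2 + 2·2 + 6·4; 2·2 + 1·2 + 1·4; 6·2 + 1·2 + 2·4) = (38, 10, 22)
w2 = Jw1 = (5·38 + 2·10 + 6·22; 2·38 + 1·10 + 1·22; 6·38 + 1·10 + 2·22) = (342, 108, 282)
w3 = Jw2 = (3618, 1074, 2724)
w4 = Jw3 = (36582, 11034, 28230)
The requested component of w4 is 11034.

11034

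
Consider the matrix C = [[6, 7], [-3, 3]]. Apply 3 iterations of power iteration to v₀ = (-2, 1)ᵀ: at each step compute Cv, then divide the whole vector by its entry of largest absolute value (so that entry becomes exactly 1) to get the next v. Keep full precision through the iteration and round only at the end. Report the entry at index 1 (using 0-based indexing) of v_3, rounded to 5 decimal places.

Cv0 = (-5.000000, 9.000000); divide by 9.000000 → v1 = (-0.555556, 1.000000)
Cv1 = (3.666667, 4.666667); divide by 4.666667 → v2 = (0.785714, 1.000000)
Cv2 = (11.714286, 0.642857); divide by 11.714286 → v3 = (1.000000, 0.054878)
Requested entry of v3: 27/492 = 0.05488

0.05488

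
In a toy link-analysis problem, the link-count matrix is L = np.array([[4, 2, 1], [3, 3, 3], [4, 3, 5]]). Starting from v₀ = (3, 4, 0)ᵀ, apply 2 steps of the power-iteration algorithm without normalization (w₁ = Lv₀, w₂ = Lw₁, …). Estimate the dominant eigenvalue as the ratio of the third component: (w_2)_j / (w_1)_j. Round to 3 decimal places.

10.958

w1 = Lv₀ = (20, 21, 24)
w2 = Lw1 = (146, 195, 263)
Ratio at component: 263 / 24 = 10.958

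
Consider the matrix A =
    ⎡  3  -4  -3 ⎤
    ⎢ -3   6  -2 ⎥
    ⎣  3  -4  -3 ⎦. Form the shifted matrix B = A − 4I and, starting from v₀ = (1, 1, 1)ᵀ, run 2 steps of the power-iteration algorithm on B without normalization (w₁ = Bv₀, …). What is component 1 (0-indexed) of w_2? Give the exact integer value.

B = A − 4I has rows (-1, -4, -3); (-3, 2, -2); (3, -4, -7)
w1 = Bv₀ = (-8, -3, -8)
w2 = Bw1 = (44, 34, 44)
Requested component of w2: 34

34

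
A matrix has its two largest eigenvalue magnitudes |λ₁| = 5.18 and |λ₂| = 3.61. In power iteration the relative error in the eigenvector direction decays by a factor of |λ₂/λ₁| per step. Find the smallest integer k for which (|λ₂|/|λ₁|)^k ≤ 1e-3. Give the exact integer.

|λ₂/λ₁| = 3.61/5.18 = 0.69691
Need k ≥ ln(1e-3) / ln(0.69691) = -6.9078 / -0.3611 ≈ 19.130
Smallest integer k satisfying the bound: 20

20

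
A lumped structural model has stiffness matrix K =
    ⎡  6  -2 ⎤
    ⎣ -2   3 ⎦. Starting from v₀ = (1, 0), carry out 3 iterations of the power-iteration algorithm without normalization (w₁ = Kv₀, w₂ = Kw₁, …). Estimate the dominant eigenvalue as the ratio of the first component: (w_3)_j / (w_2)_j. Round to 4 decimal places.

w1 = Kv₀ = (6, -2)
w2 = Kw1 = (40, -18)
w3 = Kw2 = (276, -134)
Ratio at component: 276 / 40 = 6.9000

6.9000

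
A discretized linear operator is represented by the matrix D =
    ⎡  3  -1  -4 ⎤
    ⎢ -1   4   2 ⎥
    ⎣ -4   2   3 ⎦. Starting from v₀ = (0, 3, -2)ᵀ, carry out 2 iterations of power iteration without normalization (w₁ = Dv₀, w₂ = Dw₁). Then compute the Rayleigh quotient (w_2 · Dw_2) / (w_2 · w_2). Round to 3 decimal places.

3.180

w1 = Dv₀ = (5, 8, 0)
w2 = Dw1 = (7, 27, -4)
Dw2 = (10, 93, 14)
w2·Dw2 = 7·10 + 27·93 + (-4)·14 = 2525; w2·w2 = 7·7 + 27·27 + (-4)·(-4) = 794
λ ≈ 2525/794 = 3.180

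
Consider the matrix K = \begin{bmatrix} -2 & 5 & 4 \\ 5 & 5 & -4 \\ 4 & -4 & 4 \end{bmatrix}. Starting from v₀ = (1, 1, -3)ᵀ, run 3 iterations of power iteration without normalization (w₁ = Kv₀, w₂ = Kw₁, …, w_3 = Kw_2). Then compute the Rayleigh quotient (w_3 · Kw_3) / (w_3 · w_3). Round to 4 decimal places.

w1 = Kv₀ = (-9, 22, -12)
w2 = Kw1 = (80, 113, -172)
w3 = Kw2 = (-283, 1653, -820)
Kw3 = (5551, 10130, -11024)
w3·Kw3 = (-283)·5551 + 1653·10130 + (-820)·(-11024) = 24213637; w3·w3 = (-283)·(-283) + 1653·1653 + (-820)·(-820) = 3484898
λ ≈ 24213637/3484898 = 6.9482

λ ≈ 6.9482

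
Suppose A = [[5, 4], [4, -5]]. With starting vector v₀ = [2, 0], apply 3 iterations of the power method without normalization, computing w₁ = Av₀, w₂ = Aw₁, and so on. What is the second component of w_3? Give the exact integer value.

w1 = Av₀ = (5·2 + 4·0; 4·2 + (-5)·0) = (10, 8)
w2 = Aw1 = (5·10 + 4·8; 4·10 + (-5)·8) = (82, 0)
w3 = Aw2 = (410, 328)
The requested component of w3 is 328.

328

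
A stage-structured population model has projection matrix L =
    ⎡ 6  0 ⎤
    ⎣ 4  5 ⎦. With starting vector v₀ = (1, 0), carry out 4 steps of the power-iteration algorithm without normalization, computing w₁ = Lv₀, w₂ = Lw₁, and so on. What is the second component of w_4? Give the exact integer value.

2684

w1 = Lv₀ = (6·1 + 0·0; 4·1 + 5·0) = (6, 4)
w2 = Lw1 = (6·6 + 0·4; 4·6 + 5·4) = (36, 44)
w3 = Lw2 = (216, 364)
w4 = Lw3 = (1296, 2684)
The requested component of w4 is 2684.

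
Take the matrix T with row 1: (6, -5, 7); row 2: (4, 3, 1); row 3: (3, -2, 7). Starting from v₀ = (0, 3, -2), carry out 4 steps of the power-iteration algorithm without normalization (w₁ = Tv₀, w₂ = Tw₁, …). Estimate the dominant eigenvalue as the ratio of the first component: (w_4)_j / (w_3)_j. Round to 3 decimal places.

w1 = Tv₀ = (6·0 + (-5)·3 + 7·(-2); 4·0 + 3·3 + 1·(-2); 3·0 + (-2)·3 + 7·(-2)) = (-29, 7, -20)
w2 = Tw1 = (6·(-29) + (-5)·7 + 7·(-20); 4·(-29) + 3·7 + 1·(-20); 3·(-29) + (-2)·7 + 7·(-20)) = (-349, -115, -241)
w3 = Tw2 = (-3206, -1982, -2504)
w4 = Tw3 = (-26854, -21274, -23182)
Ratio at component: -26854 / -3206 = 8.376

8.376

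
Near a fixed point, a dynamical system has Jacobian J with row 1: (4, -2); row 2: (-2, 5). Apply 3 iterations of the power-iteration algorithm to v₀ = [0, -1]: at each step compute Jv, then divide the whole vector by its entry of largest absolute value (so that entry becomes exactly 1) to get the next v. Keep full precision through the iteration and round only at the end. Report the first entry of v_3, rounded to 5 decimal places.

Jv0 = (2.000000, -5.000000); divide by -5.000000 → v1 = (-0.400000, 1.000000)
Jv1 = (-3.600000, 5.800000); divide by 5.800000 → v2 = (-0.620690, 1.000000)
Jv2 = (-4.482759, 6.241379); divide by 6.241379 → v3 = (-0.718232, 1.000000)
Requested entry of v3: 130/-181 = -0.71823

-0.71823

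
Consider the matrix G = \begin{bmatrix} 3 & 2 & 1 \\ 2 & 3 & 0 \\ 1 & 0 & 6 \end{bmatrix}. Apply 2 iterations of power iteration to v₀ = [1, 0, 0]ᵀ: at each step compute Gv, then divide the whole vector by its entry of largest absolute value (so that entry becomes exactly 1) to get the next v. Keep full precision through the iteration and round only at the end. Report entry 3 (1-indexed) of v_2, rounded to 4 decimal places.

0.6429

Gv0 = (3.00000, 2.00000, 1.00000); divide by 3.00000 → v1 = (1.00000, 0.66667, 0.33333)
Gv1 = (4.66667, 4.00000, 3.00000); divide by 4.66667 → v2 = (1.00000, 0.85714, 0.64286)
Requested entry of v2: 9/14 = 0.6429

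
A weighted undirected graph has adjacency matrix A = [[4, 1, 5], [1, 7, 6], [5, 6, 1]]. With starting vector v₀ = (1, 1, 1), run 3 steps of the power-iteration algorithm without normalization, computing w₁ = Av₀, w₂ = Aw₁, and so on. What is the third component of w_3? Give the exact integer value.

w1 = Av₀ = (4·1 + 1·1 + 5·1; 1·1 + 7·1 + 6·1; 5·1 + 6·1 + 1·1) = (10, 14, 12)
w2 = Aw1 = (4·10 + 1·14 + 5·12; 1·10 + 7·14 + 6·12; 5·10 + 6·14 + 1·12) = (114, 180, 146)
w3 = Aw2 = (1366, 2250, 1796)
The requested component of w3 is 1796.

1796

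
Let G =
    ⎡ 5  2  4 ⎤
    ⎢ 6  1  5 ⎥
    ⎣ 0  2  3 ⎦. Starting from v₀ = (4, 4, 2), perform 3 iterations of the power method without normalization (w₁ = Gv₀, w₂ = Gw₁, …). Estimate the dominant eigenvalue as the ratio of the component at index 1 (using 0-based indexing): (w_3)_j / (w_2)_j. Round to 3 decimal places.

λ ≈ 8.599

w1 = Gv₀ = (5·4 + 2·4 + 4·2; 6·4 + 1·4 + 5·2; 0·4 + 2·4 + 3·2) = (36, 38, 14)
w2 = Gw1 = (5·36 + 2·38 + 4·14; 6·36 + 1·38 + 5·14; 0·36 + 2·38 + 3·14) = (312, 324, 118)
w3 = Gw2 = (2680, 2786, 1002)
Ratio at component: 2786 / 324 = 8.599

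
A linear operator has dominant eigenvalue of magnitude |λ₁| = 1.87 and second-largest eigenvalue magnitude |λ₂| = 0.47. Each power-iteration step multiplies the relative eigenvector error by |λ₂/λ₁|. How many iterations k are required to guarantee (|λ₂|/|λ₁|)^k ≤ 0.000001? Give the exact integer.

|λ₂/λ₁| = 0.47/1.87 = 0.25134
Need k ≥ ln(0.000001) / ln(0.25134) = -13.8155 / -1.3810 ≈ 10.004
Smallest integer k satisfying the bound: 11

11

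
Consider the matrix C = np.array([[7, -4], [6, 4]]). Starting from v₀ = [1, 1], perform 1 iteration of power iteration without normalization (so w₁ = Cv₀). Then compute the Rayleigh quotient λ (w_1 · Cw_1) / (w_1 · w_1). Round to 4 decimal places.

w1 = Cv₀ = (3, 10)
Cw1 = (-19, 58)
w1·Cw1 = 3·(-19) + 10·58 = 523; w1·w1 = 3·3 + 10·10 = 109
λ ≈ 523/109 = 4.7982

4.7982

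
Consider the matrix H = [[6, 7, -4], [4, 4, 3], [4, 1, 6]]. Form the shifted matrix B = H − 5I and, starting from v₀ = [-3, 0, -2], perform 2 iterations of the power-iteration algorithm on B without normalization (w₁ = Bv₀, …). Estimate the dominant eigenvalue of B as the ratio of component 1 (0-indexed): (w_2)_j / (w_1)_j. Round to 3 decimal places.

μ ≈ 0.222

B = H − 5I has rows (1, 7, -4); (4, -1, 3); (4, 1, 1)
w1 = Bv₀ = (5, -18, -14)
w2 = Bw1 = (-65, -4, -12)
Ratio: -4/-18 = 0.222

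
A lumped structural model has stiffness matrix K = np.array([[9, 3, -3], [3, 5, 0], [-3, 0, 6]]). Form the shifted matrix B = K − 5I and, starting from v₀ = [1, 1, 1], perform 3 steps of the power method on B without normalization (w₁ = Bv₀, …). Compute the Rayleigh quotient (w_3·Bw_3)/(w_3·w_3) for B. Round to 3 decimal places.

B = K − 5I has rows (4, 3, -3); (3, 0, 0); (-3, 0, 1)
w1 = Bv₀ = (4·1 + 3·1 + (-3)·1; 3·1 + 0·1 + 0·1; (-3)·1 + 0·1 + 1·1) = (4, 3, -2)
w2 = Bw1 = (4·4 + 3·3 + (-3)·(-2); 3·4 + 0·3 + 0·(-2); (-3)·4 + 0·3 + 1·(-2)) = (31, 12, -14)
w3 = Bw2 = (202, 93, -107)
Bw3 = (1408, 606, -713)
w3·Bw3 = 417065; w3·w3 = 60902; μ ≈ 417065/60902 = 6.848

μ ≈ 6.848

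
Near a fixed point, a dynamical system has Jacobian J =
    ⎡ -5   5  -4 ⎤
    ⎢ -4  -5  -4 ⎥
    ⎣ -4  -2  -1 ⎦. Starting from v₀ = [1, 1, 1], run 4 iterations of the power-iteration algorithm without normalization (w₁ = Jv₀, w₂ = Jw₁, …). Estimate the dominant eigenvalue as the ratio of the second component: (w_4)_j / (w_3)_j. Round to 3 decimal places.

w1 = Jv₀ = (-4, -13, -7)
w2 = Jw1 = (-17, 109, 49)
w3 = Jw2 = (434, -673, -199)
w4 = Jw3 = (-4739, 2425, -191)
Ratio at component: 2425 / -673 = -3.603

λ ≈ -3.603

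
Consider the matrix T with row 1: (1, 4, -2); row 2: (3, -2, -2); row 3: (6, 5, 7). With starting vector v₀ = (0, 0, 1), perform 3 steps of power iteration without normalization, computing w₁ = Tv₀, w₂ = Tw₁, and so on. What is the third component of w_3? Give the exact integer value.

-35

w1 = Tv₀ = (-2, -2, 7)
w2 = Tw1 = (-24, -16, 27)
w3 = Tw2 = (-142, -94, -35)
The requested component of w3 is -35.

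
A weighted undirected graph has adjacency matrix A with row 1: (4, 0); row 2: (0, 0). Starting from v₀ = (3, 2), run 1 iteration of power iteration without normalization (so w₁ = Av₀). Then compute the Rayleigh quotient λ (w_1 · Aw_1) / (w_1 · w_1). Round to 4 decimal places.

w1 = Av₀ = (4·3 + 0·2; 0·3 + 0·2) = (12, 0)
Aw1 = (48, 0)
w1·Aw1 = 12·48 + 0·0 = 576; w1·w1 = 12·12 + 0·0 = 144
λ ≈ 576/144 = 4.0000

4.0000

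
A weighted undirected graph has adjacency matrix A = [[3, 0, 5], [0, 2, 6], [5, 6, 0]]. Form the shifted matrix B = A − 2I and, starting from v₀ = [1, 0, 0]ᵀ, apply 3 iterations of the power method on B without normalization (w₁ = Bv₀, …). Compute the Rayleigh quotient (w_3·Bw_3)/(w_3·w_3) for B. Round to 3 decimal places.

μ ≈ -3.067

B = A − 2I has rows (1, 0, 5); (0, 0, 6); (5, 6, -2)
w1 = Bv₀ = (1, 0, 5)
w2 = Bw1 = (26, 30, -5)
w3 = Bw2 = (1, -30, 320)
Bw3 = (1601, 1920, -815)
w3·Bw3 = -316799; w3·w3 = 103301; μ ≈ -316799/103301 = -3.067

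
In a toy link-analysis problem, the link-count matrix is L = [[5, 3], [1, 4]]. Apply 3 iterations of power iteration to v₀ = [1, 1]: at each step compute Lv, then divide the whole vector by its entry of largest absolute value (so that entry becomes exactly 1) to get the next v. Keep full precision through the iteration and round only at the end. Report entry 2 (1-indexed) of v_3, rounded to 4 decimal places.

Lv0 = (8.00000, 5.00000); divide by 8.00000 → v1 = (1.00000, 0.62500)
Lv1 = (6.87500, 3.50000); divide by 6.87500 → v2 = (1.00000, 0.50909)
Lv2 = (6.52727, 3.03636); divide by 6.52727 → v3 = (1.00000, 0.46518)
Requested entry of v3: 167/359 = 0.4652

0.4652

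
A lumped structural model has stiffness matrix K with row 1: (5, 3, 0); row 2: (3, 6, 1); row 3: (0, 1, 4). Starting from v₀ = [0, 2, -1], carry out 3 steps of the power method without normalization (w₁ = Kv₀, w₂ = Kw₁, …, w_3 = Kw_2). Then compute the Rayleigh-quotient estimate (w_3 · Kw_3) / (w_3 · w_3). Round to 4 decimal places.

8.6516

w1 = Kv₀ = (5·0 + 3·2 + 0·(-1); 3·0 + 6·2 + 1·(-1); 0·0 + 1·2 + 4·(-1)) = (6, 11, -2)
w2 = Kw1 = (5·6 + 3·11 + 0·(-2); 3·6 + 6·11 + 1·(-2); 0·6 + 1·11 + 4·(-2)) = (63, 82, 3)
w3 = Kw2 = (561, 684, 94)
Kw3 = (4857, 5881, 1060)
w3·Kw3 = 561·4857 + 684·5881 + 94·1060 = 6847021; w3·w3 = 561·561 + 684·684 + 94·94 = 791413
λ ≈ 6847021/791413 = 8.6516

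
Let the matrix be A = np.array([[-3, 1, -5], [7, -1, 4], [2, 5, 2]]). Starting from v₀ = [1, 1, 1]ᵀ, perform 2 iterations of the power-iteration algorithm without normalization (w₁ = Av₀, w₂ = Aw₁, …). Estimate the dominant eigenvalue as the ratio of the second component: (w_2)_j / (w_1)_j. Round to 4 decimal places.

w1 = Av₀ = (-7, 10, 9)
w2 = Aw1 = (-14, -23, 54)
Ratio at component: -23 / 10 = -2.3000

-2.3000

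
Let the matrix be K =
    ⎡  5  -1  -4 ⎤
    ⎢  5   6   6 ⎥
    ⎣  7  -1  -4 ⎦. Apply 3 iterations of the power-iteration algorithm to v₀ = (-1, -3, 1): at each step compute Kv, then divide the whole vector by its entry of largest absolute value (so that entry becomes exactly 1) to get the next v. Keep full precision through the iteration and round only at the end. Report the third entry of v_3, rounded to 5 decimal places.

-0.30223

Kv0 = (-6.000000, -17.000000, -8.000000); divide by -17.000000 → v1 = (0.352941, 1.000000, 0.470588)
Kv1 = (-1.117647, 10.588235, -0.411765); divide by 10.588235 → v2 = (-0.105556, 1.000000, -0.038889)
Kv2 = (-1.372222, 5.238889, -1.583333); divide by 5.238889 → v3 = (-0.261930, 1.000000, -0.302227)
Requested entry of v3: 285/-943 = -0.30223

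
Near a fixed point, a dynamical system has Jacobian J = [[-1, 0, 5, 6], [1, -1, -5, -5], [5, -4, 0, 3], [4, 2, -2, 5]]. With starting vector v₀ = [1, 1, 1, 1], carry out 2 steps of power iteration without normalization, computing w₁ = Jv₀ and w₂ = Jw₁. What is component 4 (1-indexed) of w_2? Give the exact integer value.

57

w1 = Jv₀ = (10, -10, 4, 9)
w2 = Jw1 = (64, -45, 117, 57)
The requested component of w2 is 57.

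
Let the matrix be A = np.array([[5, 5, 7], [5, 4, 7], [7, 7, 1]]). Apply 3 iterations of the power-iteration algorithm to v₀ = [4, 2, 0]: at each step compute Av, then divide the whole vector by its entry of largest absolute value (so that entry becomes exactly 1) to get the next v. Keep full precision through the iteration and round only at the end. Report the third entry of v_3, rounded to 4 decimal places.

0.9538

Av0 = (30.00000, 28.00000, 42.00000); divide by 42.00000 → v1 = (0.71429, 0.66667, 1.00000)
Av1 = (13.90476, 13.23810, 10.66667); divide by 13.90476 → v2 = (1.00000, 0.95205, 0.76712)
Av2 = (15.13014, 14.17808, 14.43151); divide by 15.13014 → v3 = (1.00000, 0.93708, 0.95383)
Requested entry of v3: 8428/8836 = 0.9538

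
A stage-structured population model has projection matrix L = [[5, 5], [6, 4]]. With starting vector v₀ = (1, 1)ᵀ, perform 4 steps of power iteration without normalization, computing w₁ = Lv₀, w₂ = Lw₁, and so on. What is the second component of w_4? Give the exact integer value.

10000

w1 = Lv₀ = (5·1 + 5·1; 6·1 + 4·1) = (10, 10)
w2 = Lw1 = (5·10 + 5·10; 6·10 + 4·10) = (100, 100)
w3 = Lw2 = (1000, 1000)
w4 = Lw3 = (10000, 10000)
The requested component of w4 is 10000.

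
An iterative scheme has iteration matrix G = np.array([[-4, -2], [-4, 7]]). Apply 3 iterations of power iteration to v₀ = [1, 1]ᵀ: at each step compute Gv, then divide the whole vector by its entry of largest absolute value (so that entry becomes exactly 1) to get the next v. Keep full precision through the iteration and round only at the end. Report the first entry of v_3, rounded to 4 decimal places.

-0.6667

Gv0 = (-6.00000, 3.00000); divide by -6.00000 → v1 = (1.00000, -0.50000)
Gv1 = (-3.00000, -7.50000); divide by -7.50000 → v2 = (0.40000, 1.00000)
Gv2 = (-3.60000, 5.40000); divide by 5.40000 → v3 = (-0.66667, 1.00000)
Requested entry of v3: -162/243 = -0.6667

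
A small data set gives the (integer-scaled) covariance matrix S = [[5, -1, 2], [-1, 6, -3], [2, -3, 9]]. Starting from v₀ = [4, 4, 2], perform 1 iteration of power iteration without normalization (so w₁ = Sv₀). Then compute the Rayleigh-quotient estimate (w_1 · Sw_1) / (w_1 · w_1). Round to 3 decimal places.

w1 = Sv₀ = (5·4 + (-1)·4 + 2·2; (-1)·4 + 6·4 + (-3)·2; 2·4 + (-3)·4 + 9·2) = (20, 14, 14)
Sw1 = (114, 22, 124)
w1·Sw1 = 20·114 + 14·22 + 14·124 = 4324; w1·w1 = 20·20 + 14·14 + 14·14 = 792
λ ≈ 4324/792 = 5.460

λ ≈ 5.460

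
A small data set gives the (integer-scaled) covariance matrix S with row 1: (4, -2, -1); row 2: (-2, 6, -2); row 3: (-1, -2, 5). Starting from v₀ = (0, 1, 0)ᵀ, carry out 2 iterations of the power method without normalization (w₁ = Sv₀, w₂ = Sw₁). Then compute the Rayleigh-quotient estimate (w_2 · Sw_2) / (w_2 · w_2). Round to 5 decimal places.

w1 = Sv₀ = (-2, 6, -2)
w2 = Sw1 = (-18, 44, -20)
Sw2 = (-140, 340, -170)
w2·Sw2 = (-18)·(-140) + 44·340 + (-20)·(-170) = 20880; w2·w2 = (-18)·(-18) + 44·44 + (-20)·(-20) = 2660
λ ≈ 20880/2660 = 7.84962

λ ≈ 7.84962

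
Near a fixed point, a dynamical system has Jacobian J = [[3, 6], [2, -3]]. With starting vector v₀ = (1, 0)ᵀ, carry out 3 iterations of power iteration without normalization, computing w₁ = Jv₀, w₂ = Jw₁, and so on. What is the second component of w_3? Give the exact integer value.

w1 = Jv₀ = (3·1 + 6·0; 2·1 + (-3)·0) = (3, 2)
w2 = Jw1 = (3·3 + 6·2; 2·3 + (-3)·2) = (21, 0)
w3 = Jw2 = (63, 42)
The requested component of w3 is 42.

42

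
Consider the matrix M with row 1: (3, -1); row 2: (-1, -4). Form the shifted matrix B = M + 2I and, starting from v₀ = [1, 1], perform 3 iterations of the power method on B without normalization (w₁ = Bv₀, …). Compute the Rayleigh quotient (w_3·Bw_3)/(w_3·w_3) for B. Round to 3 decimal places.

B = M + 2I has rows (5, -1); (-1, -2)
w1 = Bv₀ = (4, -3)
w2 = Bw1 = (23, 2)
w3 = Bw2 = (113, -27)
Bw3 = (592, -59)
w3·Bw3 = 68489; w3·w3 = 13498; μ ≈ 68489/13498 = 5.074

5.074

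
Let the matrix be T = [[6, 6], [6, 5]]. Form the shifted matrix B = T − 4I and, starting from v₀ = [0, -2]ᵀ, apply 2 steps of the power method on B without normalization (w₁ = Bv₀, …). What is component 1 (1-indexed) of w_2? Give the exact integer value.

-36

B = T − 4I has rows (2, 6); (6, 1)
w1 = Bv₀ = (-12, -2)
w2 = Bw1 = (-36, -74)
Requested component of w2: -36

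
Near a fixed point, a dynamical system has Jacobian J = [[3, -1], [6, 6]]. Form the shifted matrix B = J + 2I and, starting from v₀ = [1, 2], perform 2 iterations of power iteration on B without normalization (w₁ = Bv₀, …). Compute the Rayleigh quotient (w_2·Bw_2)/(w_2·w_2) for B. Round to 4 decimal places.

B = J + 2I has rows (5, -1); (6, 8)
w1 = Bv₀ = (5·1 + (-1)·2; 6·1 + 8·2) = (3, 22)
w2 = Bw1 = (5·3 + (-1)·22; 6·3 + 8·22) = (-7, 194)
Bw2 = (-229, 1510)
w2·Bw2 = 294543; w2·w2 = 37685; μ ≈ 294543/37685 = 7.8159

μ ≈ 7.8159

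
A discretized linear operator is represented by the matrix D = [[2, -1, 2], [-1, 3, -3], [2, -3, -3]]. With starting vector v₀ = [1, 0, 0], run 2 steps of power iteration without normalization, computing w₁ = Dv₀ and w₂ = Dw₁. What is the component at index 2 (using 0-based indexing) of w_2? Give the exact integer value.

w1 = Dv₀ = (2·1 + (-1)·0 + 2·0; (-1)·1 + 3·0 + (-3)·0; 2·1 + (-3)·0 + (-3)·0) = (2, -1, 2)
w2 = Dw1 = (2·2 + (-1)·(-1) + 2·2; (-1)·2 + 3·(-1) + (-3)·2; 2·2 + (-3)·(-1) + (-3)·2) = (9, -11, 1)
The requested component of w2 is 1.

1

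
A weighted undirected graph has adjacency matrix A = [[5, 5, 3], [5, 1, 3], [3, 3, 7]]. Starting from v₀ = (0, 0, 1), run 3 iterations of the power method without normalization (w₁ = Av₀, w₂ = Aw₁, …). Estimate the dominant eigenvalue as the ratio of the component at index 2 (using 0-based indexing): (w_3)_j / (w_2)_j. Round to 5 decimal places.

λ ≈ 11.02985

w1 = Av₀ = (5·0 + 5·0 + 3·1; 5·0 + 1·0 + 3·1; 3·0 + 3·0 + 7·1) = (3, 3, 7)
w2 = Aw1 = (5·3 + 5·3 + 3·7; 5·3 + 1·3 + 3·7; 3·3 + 3·3 + 7·7) = (51, 39, 67)
w3 = Aw2 = (651, 495, 739)
Ratio at component: 739 / 67 = 11.02985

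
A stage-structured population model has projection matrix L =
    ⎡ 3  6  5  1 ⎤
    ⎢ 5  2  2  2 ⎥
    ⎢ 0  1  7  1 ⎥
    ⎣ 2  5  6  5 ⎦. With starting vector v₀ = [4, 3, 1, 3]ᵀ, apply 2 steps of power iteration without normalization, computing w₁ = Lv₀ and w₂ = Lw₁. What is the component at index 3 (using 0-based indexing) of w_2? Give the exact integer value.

544

w1 = Lv₀ = (38, 34, 13, 44)
w2 = Lw1 = (427, 372, 169, 544)
The requested component of w2 is 544.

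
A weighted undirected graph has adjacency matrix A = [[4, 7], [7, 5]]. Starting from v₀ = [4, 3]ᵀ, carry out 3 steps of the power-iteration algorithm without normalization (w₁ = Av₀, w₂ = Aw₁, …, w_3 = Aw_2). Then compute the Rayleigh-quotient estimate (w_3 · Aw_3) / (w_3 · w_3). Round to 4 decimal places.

w1 = Av₀ = (4·4 + 7·3; 7·4 + 5·3) = (37, 43)
w2 = Aw1 = (4·37 + 7·43; 7·37 + 5·43) = (449, 474)
w3 = Aw2 = (5114, 5513)
Aw3 = (59047, 63363)
w3·Aw3 = 5114·59047 + 5513·63363 = 651286577; w3·w3 = 5114·5114 + 5513·5513 = 56546165
λ ≈ 651286577/56546165 = 11.5178

11.5178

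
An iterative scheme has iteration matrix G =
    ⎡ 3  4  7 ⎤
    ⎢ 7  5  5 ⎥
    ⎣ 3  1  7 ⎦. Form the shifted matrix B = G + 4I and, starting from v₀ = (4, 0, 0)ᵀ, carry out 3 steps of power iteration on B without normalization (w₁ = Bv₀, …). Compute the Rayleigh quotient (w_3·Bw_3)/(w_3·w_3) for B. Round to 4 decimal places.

16.9847

B = G + 4I has rows (7, 4, 7); (7, 9, 5); (3, 1, 11)
w1 = Bv₀ = (28, 28, 12)
w2 = Bw1 = (392, 508, 244)
w3 = Bw2 = (6484, 8536, 4368)
Bw3 = (110108, 144052, 76036)
w3·Bw3 = 2275693392; w3·w3 = 133984976; μ ≈ 2275693392/133984976 = 16.9847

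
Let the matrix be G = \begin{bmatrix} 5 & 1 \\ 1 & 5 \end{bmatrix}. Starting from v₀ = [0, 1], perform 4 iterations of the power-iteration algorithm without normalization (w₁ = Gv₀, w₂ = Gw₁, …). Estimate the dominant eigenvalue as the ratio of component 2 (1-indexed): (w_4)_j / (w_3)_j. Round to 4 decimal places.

w1 = Gv₀ = (5·0 + 1·1; 1·0 + 5·1) = (1, 5)
w2 = Gw1 = (5·1 + 1·5; 1·1 + 5·5) = (10, 26)
w3 = Gw2 = (76, 140)
w4 = Gw3 = (520, 776)
Ratio at component: 776 / 140 = 5.5429

λ ≈ 5.5429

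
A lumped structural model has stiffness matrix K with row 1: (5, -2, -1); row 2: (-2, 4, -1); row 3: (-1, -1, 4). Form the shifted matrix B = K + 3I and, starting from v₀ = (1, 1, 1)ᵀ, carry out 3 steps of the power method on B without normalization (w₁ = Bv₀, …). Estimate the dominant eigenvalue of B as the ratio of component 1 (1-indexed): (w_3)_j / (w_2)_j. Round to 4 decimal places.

6.0741

B = K + 3I has rows (8, -2, -1); (-2, 7, -1); (-1, -1, 7)
w1 = Bv₀ = (5, 4, 5)
w2 = Bw1 = (27, 13, 26)
w3 = Bw2 = (164, 11, 142)
Ratio: 164/27 = 6.0741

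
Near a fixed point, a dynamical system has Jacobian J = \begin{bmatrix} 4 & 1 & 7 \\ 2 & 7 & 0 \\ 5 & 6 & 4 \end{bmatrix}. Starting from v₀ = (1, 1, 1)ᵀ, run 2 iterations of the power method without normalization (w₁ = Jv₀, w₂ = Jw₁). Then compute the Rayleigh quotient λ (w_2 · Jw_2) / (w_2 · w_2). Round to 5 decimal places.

w1 = Jv₀ = (12, 9, 15)
w2 = Jw1 = (162, 87, 174)
Jw2 = (1953, 933, 2028)
w2·Jw2 = 162·1953 + 87·933 + 174·2028 = 750429; w2·w2 = 162·162 + 87·87 + 174·174 = 64089
λ ≈ 750429/64089 = 11.70917

11.70917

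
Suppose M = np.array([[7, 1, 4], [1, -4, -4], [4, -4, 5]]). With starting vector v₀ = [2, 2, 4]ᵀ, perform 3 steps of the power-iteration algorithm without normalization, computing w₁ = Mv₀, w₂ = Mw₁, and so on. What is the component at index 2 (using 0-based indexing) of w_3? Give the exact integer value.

w1 = Mv₀ = (7·2 + 1·2 + 4·4; 1·2 + (-4)·2 + (-4)·4; 4·2 + (-4)·2 + 5·4) = (32, -22, 20)
w2 = Mw1 = (7·32 + 1·(-22) + 4·20; 1·32 + (-4)·(-22) + (-4)·20; 4·32 + (-4)·(-22) + 5·20) = (282, 40, 316)
w3 = Mw2 = (3278, -1142, 2548)
The requested component of w3 is 2548.

2548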